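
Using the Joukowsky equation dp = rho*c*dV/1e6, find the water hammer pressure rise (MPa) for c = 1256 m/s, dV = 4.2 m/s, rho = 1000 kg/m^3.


dp = 1000 * 1256 * 4.2 / 1e6 = 5.2752 MPa


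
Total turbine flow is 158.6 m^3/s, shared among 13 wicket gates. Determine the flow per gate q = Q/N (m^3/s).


q = 158.6 / 13 = 12.2000 m^3/s


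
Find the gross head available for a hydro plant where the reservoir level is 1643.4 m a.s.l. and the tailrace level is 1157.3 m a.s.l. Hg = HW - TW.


Hg = 1643.4 - 1157.3 = 486.1000 m


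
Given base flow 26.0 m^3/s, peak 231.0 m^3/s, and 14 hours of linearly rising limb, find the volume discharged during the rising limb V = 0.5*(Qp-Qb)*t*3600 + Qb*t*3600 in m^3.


V = 0.5*(231.0 - 26.0)*14*3600 + 26.0*14*3600 = 6.4764e+06 m^3


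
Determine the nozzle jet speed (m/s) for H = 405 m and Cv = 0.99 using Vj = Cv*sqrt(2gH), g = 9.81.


Vj = 0.99 * sqrt(2*9.81*405) = 88.2495 m/s


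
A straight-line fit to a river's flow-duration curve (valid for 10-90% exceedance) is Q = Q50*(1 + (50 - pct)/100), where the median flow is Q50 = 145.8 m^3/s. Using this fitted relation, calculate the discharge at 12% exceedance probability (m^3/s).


Q = 145.8 * (1 + (50 - 12)/100) = 201.2040 m^3/s


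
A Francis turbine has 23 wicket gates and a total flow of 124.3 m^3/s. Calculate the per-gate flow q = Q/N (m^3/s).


q = 124.3 / 23 = 5.4043 m^3/s


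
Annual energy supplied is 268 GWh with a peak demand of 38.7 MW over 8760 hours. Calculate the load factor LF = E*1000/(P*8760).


LF = 268 * 1000 / (38.7 * 8760) = 0.7905


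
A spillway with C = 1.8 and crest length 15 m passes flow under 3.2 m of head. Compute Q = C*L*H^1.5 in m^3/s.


Q = 1.8 * 15 * 3.2^1.5 = 154.5570 m^3/s


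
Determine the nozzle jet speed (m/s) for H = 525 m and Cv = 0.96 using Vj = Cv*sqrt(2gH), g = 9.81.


Vj = 0.96 * sqrt(2*9.81*525) = 97.4317 m/s


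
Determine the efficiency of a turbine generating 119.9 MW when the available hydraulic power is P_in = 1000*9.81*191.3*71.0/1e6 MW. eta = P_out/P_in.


P_in = 1000 * 9.81 * 191.3 * 71.0 / 1e6 = 133.2424 MW
eta = 119.9 / 133.2424 = 0.8999


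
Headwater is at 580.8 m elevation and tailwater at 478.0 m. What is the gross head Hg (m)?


Hg = 580.8 - 478.0 = 102.8000 m


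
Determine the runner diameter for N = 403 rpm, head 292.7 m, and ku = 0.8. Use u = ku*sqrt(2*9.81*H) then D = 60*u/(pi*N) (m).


u = 0.8 * sqrt(2*9.81*292.7) = 60.6249 m/s
D = 60 * 60.6249 / (pi * 403) = 2.8731 m


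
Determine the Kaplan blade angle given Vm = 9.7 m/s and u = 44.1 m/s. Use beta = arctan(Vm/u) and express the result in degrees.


beta = arctan(9.7 / 44.1) = 12.4049 degrees


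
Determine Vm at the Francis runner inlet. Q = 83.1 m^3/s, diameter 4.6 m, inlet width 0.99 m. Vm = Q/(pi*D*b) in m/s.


Vm = 83.1 / (pi * 4.6 * 0.99) = 5.8084 m/s


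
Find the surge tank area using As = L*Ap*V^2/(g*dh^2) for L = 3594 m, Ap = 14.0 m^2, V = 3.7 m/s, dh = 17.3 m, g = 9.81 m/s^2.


As = 3594 * 14.0 * 3.7^2 / (9.81 * 17.3^2) = 234.6110 m^2


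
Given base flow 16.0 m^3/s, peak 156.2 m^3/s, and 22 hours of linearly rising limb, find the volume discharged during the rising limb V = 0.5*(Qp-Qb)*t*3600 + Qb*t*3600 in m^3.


V = 0.5*(156.2 - 16.0)*22*3600 + 16.0*22*3600 = 6.8191e+06 m^3


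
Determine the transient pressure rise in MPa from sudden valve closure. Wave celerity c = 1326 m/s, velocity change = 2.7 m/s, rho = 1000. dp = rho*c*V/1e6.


dp = 1000 * 1326 * 2.7 / 1e6 = 3.5802 MPa


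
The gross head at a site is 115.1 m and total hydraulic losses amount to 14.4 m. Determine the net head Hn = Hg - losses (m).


Hn = 115.1 - 14.4 = 100.7000 m


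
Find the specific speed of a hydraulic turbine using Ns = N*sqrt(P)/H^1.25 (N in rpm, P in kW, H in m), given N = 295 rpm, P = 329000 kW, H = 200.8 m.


Ns = 295 * 329000^0.5 / 200.8^1.25 = 223.8542


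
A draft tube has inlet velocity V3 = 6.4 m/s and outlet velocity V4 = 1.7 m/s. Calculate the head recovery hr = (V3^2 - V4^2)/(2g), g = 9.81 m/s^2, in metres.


hr = (6.4^2 - 1.7^2) / (2*9.81) = 1.9404 m


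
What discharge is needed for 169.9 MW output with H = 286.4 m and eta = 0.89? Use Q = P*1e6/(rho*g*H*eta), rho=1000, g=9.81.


Q = 169.9 * 1e6 / (1000 * 9.81 * 286.4 * 0.89) = 67.9456 m^3/s


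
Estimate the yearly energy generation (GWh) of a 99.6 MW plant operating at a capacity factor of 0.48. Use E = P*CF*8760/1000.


E = 99.6 * 0.48 * 8760 / 1000 = 418.7981 GWh


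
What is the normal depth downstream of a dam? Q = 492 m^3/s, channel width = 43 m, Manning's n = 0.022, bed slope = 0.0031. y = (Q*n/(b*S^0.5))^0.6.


y = (492 * 0.022 / (43 * 0.0031^0.5))^0.6 = 2.4725 m


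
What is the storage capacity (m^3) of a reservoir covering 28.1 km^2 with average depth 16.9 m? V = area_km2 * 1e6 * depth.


V = 28.1 * 1e6 * 16.9 = 4.7489e+08 m^3


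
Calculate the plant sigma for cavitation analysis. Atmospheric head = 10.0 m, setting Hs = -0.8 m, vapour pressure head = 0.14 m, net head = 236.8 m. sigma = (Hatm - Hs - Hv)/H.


sigma = (10.0 - (-0.8) - 0.14) / 236.8 = 0.0450


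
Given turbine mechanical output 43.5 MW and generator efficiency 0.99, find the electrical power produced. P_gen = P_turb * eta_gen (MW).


P_gen = 43.5 * 0.99 = 43.0650 MW


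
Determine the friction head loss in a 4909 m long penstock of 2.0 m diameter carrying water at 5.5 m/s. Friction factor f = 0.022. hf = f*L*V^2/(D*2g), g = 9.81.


hf = 0.022 * 4909 * 5.5^2 / (2.0 * 2 * 9.81) = 83.2553 m


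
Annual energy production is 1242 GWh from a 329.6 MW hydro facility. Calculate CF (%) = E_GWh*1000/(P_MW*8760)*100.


CF = 1242 * 1000 / (329.6 * 8760) * 100 = 43.0160 %


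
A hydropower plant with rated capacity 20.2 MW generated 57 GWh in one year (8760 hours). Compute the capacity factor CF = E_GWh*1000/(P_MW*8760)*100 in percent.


CF = 57 * 1000 / (20.2 * 8760) * 100 = 32.2121 %


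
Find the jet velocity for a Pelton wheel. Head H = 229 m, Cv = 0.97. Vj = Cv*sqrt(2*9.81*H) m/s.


Vj = 0.97 * sqrt(2*9.81*229) = 65.0188 m/s


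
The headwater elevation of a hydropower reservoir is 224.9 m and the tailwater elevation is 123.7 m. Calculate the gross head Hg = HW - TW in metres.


Hg = 224.9 - 123.7 = 101.2000 m


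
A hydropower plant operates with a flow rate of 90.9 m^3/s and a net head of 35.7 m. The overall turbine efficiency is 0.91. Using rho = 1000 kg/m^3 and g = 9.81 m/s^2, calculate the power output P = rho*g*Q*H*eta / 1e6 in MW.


P = 1000 * 9.81 * 90.9 * 35.7 * 0.91 / 1e6 = 28.9696 MW


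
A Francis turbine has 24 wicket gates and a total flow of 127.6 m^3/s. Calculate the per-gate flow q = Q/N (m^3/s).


q = 127.6 / 24 = 5.3167 m^3/s


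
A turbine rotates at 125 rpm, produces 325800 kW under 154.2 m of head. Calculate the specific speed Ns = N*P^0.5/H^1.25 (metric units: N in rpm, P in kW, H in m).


Ns = 125 * 325800^0.5 / 154.2^1.25 = 131.3046


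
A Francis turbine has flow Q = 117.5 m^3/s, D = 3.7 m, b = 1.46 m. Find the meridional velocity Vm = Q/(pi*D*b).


Vm = 117.5 / (pi * 3.7 * 1.46) = 6.9236 m/s


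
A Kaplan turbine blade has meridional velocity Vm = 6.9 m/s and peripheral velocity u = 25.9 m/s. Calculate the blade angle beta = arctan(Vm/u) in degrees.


beta = arctan(6.9 / 25.9) = 14.9176 degrees


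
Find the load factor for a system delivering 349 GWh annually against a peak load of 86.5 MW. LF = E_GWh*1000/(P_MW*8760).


LF = 349 * 1000 / (86.5 * 8760) = 0.4606


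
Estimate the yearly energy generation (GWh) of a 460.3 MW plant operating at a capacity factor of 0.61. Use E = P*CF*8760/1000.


E = 460.3 * 0.61 * 8760 / 1000 = 2459.6591 GWh


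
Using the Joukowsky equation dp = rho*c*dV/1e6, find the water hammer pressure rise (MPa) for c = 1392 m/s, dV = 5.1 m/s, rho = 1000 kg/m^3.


dp = 1000 * 1392 * 5.1 / 1e6 = 7.0992 MPa


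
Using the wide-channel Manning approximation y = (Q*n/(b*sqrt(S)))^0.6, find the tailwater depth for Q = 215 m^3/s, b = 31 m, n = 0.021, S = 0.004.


y = (215 * 0.021 / (31 * 0.004^0.5))^0.6 = 1.6495 m


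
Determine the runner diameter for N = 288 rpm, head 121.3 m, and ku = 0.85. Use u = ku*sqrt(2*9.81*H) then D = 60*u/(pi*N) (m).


u = 0.85 * sqrt(2*9.81*121.3) = 41.4666 m/s
D = 60 * 41.4666 / (pi * 288) = 2.7498 m


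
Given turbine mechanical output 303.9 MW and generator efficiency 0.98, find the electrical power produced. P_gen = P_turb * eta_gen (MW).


P_gen = 303.9 * 0.98 = 297.8220 MW


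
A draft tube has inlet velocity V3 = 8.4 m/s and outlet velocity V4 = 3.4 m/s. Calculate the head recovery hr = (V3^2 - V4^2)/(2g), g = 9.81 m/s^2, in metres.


hr = (8.4^2 - 3.4^2) / (2*9.81) = 3.0071 m


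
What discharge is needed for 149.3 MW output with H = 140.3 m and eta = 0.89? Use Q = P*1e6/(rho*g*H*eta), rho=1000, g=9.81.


Q = 149.3 * 1e6 / (1000 * 9.81 * 140.3 * 0.89) = 121.8830 m^3/s


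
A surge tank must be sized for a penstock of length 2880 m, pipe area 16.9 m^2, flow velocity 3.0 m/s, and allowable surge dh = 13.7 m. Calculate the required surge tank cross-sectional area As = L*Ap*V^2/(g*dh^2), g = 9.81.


As = 2880 * 16.9 * 3.0^2 / (9.81 * 13.7^2) = 237.9094 m^2


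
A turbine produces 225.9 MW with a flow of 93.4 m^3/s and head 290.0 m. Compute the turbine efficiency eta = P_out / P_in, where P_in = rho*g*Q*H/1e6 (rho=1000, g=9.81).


P_in = 1000 * 9.81 * 93.4 * 290.0 / 1e6 = 265.7137 MW
eta = 225.9 / 265.7137 = 0.8502


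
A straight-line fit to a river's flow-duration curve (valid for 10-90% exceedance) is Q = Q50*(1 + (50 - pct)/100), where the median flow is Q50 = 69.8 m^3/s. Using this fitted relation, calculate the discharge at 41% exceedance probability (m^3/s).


Q = 69.8 * (1 + (50 - 41)/100) = 76.0820 m^3/s


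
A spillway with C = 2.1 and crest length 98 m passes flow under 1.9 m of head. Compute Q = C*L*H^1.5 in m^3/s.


Q = 2.1 * 98 * 1.9^1.5 = 538.9839 m^3/s


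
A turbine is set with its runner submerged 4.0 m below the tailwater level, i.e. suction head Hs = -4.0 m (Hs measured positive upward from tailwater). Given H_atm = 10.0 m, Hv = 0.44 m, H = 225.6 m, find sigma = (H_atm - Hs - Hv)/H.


sigma = (10.0 - (-4.0) - 0.44) / 225.6 = 0.0601


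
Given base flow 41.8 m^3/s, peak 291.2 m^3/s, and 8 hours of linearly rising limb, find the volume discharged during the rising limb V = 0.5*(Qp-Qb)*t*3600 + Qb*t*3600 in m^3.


V = 0.5*(291.2 - 41.8)*8*3600 + 41.8*8*3600 = 4.7952e+06 m^3


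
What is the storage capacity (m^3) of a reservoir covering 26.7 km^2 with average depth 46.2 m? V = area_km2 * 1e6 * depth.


V = 26.7 * 1e6 * 46.2 = 1.2335e+09 m^3


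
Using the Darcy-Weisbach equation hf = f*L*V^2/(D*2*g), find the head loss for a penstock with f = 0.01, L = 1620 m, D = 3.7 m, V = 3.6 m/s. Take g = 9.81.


hf = 0.01 * 1620 * 3.6^2 / (3.7 * 2 * 9.81) = 2.8921 m


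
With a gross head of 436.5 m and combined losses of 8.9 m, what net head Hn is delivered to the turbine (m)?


Hn = 436.5 - 8.9 = 427.6000 m


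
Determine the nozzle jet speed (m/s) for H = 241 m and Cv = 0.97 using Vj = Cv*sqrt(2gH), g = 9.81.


Vj = 0.97 * sqrt(2*9.81*241) = 66.7006 m/s


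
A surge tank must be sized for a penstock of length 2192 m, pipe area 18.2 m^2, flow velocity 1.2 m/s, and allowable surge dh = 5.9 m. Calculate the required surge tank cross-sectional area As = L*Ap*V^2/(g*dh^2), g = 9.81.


As = 2192 * 18.2 * 1.2^2 / (9.81 * 5.9^2) = 168.2292 m^2


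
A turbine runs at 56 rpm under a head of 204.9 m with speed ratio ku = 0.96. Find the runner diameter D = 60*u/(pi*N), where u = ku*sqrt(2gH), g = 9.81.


u = 0.96 * sqrt(2*9.81*204.9) = 60.8684 m/s
D = 60 * 60.8684 / (pi * 56) = 20.7589 m


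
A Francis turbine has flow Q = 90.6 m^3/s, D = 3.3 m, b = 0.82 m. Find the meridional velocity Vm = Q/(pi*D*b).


Vm = 90.6 / (pi * 3.3 * 0.82) = 10.6574 m/s


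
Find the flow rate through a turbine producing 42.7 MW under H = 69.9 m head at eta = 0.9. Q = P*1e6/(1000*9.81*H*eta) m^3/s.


Q = 42.7 * 1e6 / (1000 * 9.81 * 69.9 * 0.9) = 69.1893 m^3/s


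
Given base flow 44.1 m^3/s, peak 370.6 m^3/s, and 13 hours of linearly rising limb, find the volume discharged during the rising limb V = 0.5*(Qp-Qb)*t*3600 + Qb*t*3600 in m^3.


V = 0.5*(370.6 - 44.1)*13*3600 + 44.1*13*3600 = 9.7040e+06 m^3


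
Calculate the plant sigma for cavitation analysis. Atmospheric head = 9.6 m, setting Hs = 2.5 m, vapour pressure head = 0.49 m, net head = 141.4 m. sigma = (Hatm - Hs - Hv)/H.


sigma = (9.6 - 2.5 - 0.49) / 141.4 = 0.0467


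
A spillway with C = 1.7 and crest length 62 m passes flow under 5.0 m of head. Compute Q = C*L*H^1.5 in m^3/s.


Q = 1.7 * 62 * 5.0^1.5 = 1178.4078 m^3/s


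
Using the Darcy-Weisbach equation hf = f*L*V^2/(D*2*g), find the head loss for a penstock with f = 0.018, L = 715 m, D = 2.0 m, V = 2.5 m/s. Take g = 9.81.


hf = 0.018 * 715 * 2.5^2 / (2.0 * 2 * 9.81) = 2.0499 m


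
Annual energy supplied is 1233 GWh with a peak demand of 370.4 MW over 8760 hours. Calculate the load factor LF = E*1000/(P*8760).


LF = 1233 * 1000 / (370.4 * 8760) = 0.3800


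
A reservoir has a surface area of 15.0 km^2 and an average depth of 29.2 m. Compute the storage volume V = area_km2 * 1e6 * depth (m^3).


V = 15.0 * 1e6 * 29.2 = 4.3800e+08 m^3


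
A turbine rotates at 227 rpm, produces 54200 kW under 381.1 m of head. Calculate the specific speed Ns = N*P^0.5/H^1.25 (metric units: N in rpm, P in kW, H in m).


Ns = 227 * 54200^0.5 / 381.1^1.25 = 31.3853


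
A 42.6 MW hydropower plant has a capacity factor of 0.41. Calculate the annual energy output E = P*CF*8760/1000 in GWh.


E = 42.6 * 0.41 * 8760 / 1000 = 153.0022 GWh


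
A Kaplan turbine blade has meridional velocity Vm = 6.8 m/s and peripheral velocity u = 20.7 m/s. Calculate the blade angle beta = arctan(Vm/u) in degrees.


beta = arctan(6.8 / 20.7) = 18.1855 degrees


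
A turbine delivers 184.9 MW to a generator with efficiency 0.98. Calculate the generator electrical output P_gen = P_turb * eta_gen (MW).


P_gen = 184.9 * 0.98 = 181.2020 MW


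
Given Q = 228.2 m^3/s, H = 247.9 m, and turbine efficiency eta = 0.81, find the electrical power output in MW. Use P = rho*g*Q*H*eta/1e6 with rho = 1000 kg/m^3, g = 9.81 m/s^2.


P = 1000 * 9.81 * 228.2 * 247.9 * 0.81 / 1e6 = 449.5171 MW


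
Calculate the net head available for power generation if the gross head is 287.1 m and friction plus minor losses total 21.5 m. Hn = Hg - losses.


Hn = 287.1 - 21.5 = 265.6000 m


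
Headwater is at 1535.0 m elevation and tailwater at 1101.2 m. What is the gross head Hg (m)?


Hg = 1535.0 - 1101.2 = 433.8000 m


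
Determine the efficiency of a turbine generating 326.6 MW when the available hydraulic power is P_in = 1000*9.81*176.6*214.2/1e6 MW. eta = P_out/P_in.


P_in = 1000 * 9.81 * 176.6 * 214.2 / 1e6 = 371.0899 MW
eta = 326.6 / 371.0899 = 0.8801


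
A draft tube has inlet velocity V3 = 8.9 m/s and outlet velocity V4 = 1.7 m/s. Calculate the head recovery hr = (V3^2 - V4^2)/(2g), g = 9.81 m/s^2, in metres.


hr = (8.9^2 - 1.7^2) / (2*9.81) = 3.8899 m


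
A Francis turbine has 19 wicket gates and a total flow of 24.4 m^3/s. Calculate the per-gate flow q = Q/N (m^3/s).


q = 24.4 / 19 = 1.2842 m^3/s


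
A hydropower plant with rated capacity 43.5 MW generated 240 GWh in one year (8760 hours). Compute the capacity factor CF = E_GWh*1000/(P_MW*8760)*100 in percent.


CF = 240 * 1000 / (43.5 * 8760) * 100 = 62.9822 %


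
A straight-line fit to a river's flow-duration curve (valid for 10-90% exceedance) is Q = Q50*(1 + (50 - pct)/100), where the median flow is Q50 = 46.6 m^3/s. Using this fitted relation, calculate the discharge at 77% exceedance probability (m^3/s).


Q = 46.6 * (1 + (50 - 77)/100) = 34.0180 m^3/s


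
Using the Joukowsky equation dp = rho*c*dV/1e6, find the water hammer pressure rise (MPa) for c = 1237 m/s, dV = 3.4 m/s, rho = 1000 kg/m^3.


dp = 1000 * 1237 * 3.4 / 1e6 = 4.2058 MPa


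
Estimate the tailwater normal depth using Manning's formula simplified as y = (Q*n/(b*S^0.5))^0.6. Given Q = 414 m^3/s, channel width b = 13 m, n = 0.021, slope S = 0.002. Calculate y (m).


y = (414 * 0.021 / (13 * 0.002^0.5))^0.6 = 5.0682 m


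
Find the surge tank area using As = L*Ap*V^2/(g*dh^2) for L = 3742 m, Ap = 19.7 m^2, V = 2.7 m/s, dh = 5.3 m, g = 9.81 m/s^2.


As = 3742 * 19.7 * 2.7^2 / (9.81 * 5.3^2) = 1950.1894 m^2


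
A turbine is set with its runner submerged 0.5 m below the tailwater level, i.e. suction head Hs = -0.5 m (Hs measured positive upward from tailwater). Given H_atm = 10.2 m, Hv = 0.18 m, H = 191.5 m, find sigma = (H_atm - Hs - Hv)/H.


sigma = (10.2 - (-0.5) - 0.18) / 191.5 = 0.0549


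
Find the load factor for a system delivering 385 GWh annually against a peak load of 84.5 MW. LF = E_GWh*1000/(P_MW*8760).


LF = 385 * 1000 / (84.5 * 8760) = 0.5201


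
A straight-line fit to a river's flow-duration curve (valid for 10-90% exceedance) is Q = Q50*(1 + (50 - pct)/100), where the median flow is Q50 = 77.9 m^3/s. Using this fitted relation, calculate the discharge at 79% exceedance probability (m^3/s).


Q = 77.9 * (1 + (50 - 79)/100) = 55.3090 m^3/s


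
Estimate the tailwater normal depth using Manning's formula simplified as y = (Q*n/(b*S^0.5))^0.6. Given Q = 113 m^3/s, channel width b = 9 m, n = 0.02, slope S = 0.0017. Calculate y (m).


y = (113 * 0.02 / (9 * 0.0017^0.5))^0.6 = 2.9565 m


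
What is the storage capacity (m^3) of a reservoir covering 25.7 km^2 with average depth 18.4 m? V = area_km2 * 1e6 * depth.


V = 25.7 * 1e6 * 18.4 = 4.7288e+08 m^3


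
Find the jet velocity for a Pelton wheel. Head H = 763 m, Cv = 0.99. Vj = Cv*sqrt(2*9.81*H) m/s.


Vj = 0.99 * sqrt(2*9.81*763) = 121.1287 m/s


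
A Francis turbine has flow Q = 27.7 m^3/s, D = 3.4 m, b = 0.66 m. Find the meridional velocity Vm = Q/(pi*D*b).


Vm = 27.7 / (pi * 3.4 * 0.66) = 3.9292 m/s


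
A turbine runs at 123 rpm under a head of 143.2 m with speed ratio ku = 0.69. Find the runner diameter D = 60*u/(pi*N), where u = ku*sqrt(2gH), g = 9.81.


u = 0.69 * sqrt(2*9.81*143.2) = 36.5738 m/s
D = 60 * 36.5738 / (pi * 123) = 5.6789 m


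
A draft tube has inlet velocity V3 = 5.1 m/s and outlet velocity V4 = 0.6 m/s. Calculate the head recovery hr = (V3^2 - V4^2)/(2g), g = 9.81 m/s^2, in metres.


hr = (5.1^2 - 0.6^2) / (2*9.81) = 1.3073 m


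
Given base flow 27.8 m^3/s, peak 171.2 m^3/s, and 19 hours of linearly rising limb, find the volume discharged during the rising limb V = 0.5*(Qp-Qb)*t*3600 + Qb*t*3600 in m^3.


V = 0.5*(171.2 - 27.8)*19*3600 + 27.8*19*3600 = 6.8058e+06 m^3


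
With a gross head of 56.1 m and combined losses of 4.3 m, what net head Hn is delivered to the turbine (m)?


Hn = 56.1 - 4.3 = 51.8000 m


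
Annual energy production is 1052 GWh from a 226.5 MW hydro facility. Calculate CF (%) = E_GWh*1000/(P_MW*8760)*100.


CF = 1052 * 1000 / (226.5 * 8760) * 100 = 53.0205 %


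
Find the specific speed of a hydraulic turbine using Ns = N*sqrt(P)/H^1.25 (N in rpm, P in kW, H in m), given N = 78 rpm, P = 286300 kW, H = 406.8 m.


Ns = 78 * 286300^0.5 / 406.8^1.25 = 22.8444


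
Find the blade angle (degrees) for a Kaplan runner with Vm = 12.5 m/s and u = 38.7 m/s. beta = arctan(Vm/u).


beta = arctan(12.5 / 38.7) = 17.9003 degrees


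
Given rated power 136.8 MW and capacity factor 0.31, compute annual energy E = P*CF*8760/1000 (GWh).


E = 136.8 * 0.31 * 8760 / 1000 = 371.4941 GWh


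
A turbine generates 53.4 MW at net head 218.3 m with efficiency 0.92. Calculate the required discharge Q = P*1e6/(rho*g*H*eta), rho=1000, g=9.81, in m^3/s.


Q = 53.4 * 1e6 / (1000 * 9.81 * 218.3 * 0.92) = 27.1038 m^3/s


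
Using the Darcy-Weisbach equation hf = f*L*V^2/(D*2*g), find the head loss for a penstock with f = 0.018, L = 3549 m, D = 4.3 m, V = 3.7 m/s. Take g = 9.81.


hf = 0.018 * 3549 * 3.7^2 / (4.3 * 2 * 9.81) = 10.3661 m


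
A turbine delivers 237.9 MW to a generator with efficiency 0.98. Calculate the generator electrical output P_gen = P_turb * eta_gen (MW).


P_gen = 237.9 * 0.98 = 233.1420 MW


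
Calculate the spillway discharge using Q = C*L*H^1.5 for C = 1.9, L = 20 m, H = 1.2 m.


Q = 1.9 * 20 * 1.2^1.5 = 49.9523 m^3/s


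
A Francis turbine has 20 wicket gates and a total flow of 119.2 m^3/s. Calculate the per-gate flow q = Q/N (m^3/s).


q = 119.2 / 20 = 5.9600 m^3/s


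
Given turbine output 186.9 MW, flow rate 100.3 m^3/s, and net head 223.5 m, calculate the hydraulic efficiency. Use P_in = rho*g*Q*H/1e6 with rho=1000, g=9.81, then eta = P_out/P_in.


P_in = 1000 * 9.81 * 100.3 * 223.5 / 1e6 = 219.9113 MW
eta = 186.9 / 219.9113 = 0.8499


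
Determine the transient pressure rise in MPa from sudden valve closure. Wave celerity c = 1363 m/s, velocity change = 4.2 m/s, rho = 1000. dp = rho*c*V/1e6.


dp = 1000 * 1363 * 4.2 / 1e6 = 5.7246 MPa


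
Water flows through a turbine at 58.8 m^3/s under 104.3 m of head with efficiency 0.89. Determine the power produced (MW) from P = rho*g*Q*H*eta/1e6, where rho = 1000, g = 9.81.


P = 1000 * 9.81 * 58.8 * 104.3 * 0.89 / 1e6 = 53.5452 MW


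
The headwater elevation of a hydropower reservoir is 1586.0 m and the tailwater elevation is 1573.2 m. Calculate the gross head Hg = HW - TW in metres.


Hg = 1586.0 - 1573.2 = 12.8000 m


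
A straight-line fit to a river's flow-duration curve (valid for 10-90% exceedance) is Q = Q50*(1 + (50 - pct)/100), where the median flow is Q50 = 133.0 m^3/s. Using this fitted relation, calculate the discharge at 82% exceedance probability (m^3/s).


Q = 133.0 * (1 + (50 - 82)/100) = 90.4400 m^3/s


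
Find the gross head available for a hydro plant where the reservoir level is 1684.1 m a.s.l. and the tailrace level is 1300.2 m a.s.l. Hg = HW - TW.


Hg = 1684.1 - 1300.2 = 383.9000 m


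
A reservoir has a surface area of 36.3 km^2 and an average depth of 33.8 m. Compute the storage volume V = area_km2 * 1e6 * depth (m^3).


V = 36.3 * 1e6 * 33.8 = 1.2269e+09 m^3


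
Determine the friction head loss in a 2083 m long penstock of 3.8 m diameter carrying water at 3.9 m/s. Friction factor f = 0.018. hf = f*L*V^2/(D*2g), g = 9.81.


hf = 0.018 * 2083 * 3.9^2 / (3.8 * 2 * 9.81) = 7.6491 m


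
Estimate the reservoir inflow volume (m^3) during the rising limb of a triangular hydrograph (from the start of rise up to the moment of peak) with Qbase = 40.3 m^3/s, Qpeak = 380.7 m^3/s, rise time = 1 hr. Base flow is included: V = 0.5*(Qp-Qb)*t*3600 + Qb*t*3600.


V = 0.5*(380.7 - 40.3)*1*3600 + 40.3*1*3600 = 757800.0000 m^3


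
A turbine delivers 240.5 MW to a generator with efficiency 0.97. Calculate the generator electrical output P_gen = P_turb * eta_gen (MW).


P_gen = 240.5 * 0.97 = 233.2850 MW


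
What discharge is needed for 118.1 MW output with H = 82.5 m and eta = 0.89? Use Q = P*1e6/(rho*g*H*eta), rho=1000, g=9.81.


Q = 118.1 * 1e6 / (1000 * 9.81 * 82.5 * 0.89) = 163.9596 m^3/s


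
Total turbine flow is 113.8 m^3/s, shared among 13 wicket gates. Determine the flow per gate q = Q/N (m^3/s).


q = 113.8 / 13 = 8.7538 m^3/s


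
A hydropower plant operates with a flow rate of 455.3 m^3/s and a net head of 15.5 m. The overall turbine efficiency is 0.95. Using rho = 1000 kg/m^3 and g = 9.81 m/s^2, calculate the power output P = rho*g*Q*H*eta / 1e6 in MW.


P = 1000 * 9.81 * 455.3 * 15.5 * 0.95 / 1e6 = 65.7691 MW


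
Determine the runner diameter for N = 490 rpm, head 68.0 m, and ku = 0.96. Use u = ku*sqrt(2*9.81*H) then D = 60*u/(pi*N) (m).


u = 0.96 * sqrt(2*9.81*68.0) = 35.0651 m/s
D = 60 * 35.0651 / (pi * 490) = 1.3667 m


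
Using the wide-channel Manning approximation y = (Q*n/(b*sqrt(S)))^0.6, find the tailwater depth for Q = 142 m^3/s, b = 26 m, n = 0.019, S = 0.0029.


y = (142 * 0.019 / (26 * 0.0029^0.5))^0.6 = 1.4823 m


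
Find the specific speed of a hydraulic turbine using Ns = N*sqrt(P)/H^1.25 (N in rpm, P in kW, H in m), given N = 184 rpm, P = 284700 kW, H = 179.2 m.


Ns = 184 * 284700^0.5 / 179.2^1.25 = 149.7404


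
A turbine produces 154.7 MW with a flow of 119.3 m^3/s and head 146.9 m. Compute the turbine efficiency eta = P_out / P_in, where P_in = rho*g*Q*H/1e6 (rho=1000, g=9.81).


P_in = 1000 * 9.81 * 119.3 * 146.9 / 1e6 = 171.9219 MW
eta = 154.7 / 171.9219 = 0.8998


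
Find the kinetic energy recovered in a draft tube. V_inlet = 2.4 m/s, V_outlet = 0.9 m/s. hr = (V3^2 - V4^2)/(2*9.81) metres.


hr = (2.4^2 - 0.9^2) / (2*9.81) = 0.2523 m


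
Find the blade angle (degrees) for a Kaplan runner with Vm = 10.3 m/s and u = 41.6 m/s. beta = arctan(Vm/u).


beta = arctan(10.3 / 41.6) = 13.9065 degrees


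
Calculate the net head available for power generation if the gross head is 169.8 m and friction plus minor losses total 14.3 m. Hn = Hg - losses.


Hn = 169.8 - 14.3 = 155.5000 m


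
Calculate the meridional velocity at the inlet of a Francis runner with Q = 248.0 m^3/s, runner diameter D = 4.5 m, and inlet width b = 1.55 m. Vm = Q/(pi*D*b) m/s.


Vm = 248.0 / (pi * 4.5 * 1.55) = 11.3177 m/s


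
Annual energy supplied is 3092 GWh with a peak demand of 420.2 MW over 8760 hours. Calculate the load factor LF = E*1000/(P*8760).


LF = 3092 * 1000 / (420.2 * 8760) = 0.8400


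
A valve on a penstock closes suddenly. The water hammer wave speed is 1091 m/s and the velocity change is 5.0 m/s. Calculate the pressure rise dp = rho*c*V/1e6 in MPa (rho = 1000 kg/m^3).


dp = 1000 * 1091 * 5.0 / 1e6 = 5.4550 MPa


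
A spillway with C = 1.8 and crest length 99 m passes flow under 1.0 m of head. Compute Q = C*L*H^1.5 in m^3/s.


Q = 1.8 * 99 * 1.0^1.5 = 178.2000 m^3/s


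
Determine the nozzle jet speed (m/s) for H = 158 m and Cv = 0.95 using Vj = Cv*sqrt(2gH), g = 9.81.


Vj = 0.95 * sqrt(2*9.81*158) = 52.8934 m/s


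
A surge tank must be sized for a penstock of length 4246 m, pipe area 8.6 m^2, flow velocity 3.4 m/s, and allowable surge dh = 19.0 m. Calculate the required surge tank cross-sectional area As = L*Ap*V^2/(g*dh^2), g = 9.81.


As = 4246 * 8.6 * 3.4^2 / (9.81 * 19.0^2) = 119.1956 m^2


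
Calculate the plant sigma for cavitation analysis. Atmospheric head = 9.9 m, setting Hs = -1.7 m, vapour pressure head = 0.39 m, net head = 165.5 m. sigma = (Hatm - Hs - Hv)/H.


sigma = (9.9 - (-1.7) - 0.39) / 165.5 = 0.0677


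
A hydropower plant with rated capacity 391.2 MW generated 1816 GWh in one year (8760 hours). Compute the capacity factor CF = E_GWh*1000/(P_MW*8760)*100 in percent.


CF = 1816 * 1000 / (391.2 * 8760) * 100 = 52.9923 %


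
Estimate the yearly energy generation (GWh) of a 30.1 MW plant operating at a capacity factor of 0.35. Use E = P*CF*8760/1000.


E = 30.1 * 0.35 * 8760 / 1000 = 92.2866 GWh


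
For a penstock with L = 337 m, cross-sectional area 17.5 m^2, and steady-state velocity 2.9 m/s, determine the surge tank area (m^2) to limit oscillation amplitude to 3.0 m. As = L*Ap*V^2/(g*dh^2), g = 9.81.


As = 337 * 17.5 * 2.9^2 / (9.81 * 3.0^2) = 561.7621 m^2


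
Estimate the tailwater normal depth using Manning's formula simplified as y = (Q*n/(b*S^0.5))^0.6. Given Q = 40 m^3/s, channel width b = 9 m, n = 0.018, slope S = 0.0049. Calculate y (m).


y = (40 * 0.018 / (9 * 0.0049^0.5))^0.6 = 1.0834 m


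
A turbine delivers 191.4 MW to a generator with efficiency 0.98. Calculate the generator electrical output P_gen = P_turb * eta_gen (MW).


P_gen = 191.4 * 0.98 = 187.5720 MW


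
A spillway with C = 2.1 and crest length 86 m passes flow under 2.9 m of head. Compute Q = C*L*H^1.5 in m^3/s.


Q = 2.1 * 86 * 2.9^1.5 = 891.8971 m^3/s


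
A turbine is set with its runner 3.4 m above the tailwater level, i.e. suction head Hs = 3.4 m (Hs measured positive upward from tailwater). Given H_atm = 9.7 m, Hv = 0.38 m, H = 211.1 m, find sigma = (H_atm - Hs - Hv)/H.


sigma = (9.7 - 3.4 - 0.38) / 211.1 = 0.0280


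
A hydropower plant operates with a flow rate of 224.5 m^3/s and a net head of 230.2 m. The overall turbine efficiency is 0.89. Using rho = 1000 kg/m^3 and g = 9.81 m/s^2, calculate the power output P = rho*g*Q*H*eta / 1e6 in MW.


P = 1000 * 9.81 * 224.5 * 230.2 * 0.89 / 1e6 = 451.2120 MW


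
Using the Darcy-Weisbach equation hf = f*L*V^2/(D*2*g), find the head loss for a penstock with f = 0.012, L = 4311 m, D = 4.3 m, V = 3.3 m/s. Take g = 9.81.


hf = 0.012 * 4311 * 3.3^2 / (4.3 * 2 * 9.81) = 6.6776 m


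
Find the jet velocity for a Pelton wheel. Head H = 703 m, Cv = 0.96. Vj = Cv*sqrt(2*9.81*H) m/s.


Vj = 0.96 * sqrt(2*9.81*703) = 112.7453 m/s


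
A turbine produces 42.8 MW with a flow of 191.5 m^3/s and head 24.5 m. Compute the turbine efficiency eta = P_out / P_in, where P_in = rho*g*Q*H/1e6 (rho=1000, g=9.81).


P_in = 1000 * 9.81 * 191.5 * 24.5 / 1e6 = 46.0261 MW
eta = 42.8 / 46.0261 = 0.9299


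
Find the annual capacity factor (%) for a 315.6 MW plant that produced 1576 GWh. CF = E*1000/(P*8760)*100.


CF = 1576 * 1000 / (315.6 * 8760) * 100 = 57.0053 %


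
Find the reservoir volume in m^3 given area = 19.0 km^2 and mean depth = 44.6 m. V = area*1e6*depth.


V = 19.0 * 1e6 * 44.6 = 8.4740e+08 m^3


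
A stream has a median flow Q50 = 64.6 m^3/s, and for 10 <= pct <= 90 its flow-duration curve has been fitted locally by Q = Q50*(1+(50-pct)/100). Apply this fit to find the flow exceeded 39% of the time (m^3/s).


Q = 64.6 * (1 + (50 - 39)/100) = 71.7060 m^3/s


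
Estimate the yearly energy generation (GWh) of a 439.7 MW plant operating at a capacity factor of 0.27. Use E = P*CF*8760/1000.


E = 439.7 * 0.27 * 8760 / 1000 = 1039.9784 GWh


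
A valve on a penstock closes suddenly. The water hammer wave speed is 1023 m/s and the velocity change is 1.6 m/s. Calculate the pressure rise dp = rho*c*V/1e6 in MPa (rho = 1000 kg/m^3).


dp = 1000 * 1023 * 1.6 / 1e6 = 1.6368 MPa


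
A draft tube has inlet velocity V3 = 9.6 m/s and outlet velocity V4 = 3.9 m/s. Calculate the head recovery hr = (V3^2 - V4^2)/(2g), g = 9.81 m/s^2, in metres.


hr = (9.6^2 - 3.9^2) / (2*9.81) = 3.9220 m


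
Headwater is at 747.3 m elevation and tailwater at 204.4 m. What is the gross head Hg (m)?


Hg = 747.3 - 204.4 = 542.9000 m


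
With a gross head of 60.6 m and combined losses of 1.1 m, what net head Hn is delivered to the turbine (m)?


Hn = 60.6 - 1.1 = 59.5000 m


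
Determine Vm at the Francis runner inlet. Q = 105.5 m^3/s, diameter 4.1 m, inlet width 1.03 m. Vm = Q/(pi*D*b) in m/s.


Vm = 105.5 / (pi * 4.1 * 1.03) = 7.9521 m/s


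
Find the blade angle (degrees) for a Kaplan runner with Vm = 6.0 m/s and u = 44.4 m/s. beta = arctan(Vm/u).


beta = arctan(6.0 / 44.4) = 7.6961 degrees


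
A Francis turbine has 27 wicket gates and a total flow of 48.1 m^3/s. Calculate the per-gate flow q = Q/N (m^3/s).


q = 48.1 / 27 = 1.7815 m^3/s


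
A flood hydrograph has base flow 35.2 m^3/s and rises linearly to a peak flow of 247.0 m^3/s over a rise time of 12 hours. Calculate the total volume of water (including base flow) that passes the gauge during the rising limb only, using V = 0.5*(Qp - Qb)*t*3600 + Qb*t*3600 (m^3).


V = 0.5*(247.0 - 35.2)*12*3600 + 35.2*12*3600 = 6.0955e+06 m^3


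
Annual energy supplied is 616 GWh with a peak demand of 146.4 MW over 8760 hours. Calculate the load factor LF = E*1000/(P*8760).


LF = 616 * 1000 / (146.4 * 8760) = 0.4803


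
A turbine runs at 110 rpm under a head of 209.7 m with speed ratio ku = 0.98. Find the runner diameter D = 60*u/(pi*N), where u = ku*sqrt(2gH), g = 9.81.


u = 0.98 * sqrt(2*9.81*209.7) = 62.8601 m/s
D = 60 * 62.8601 / (pi * 110) = 10.9140 m


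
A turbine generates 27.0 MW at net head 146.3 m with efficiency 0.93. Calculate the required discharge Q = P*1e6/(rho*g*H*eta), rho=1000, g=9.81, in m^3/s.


Q = 27.0 * 1e6 / (1000 * 9.81 * 146.3 * 0.93) = 20.2287 m^3/s


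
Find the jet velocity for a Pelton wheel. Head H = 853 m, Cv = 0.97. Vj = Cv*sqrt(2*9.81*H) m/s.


Vj = 0.97 * sqrt(2*9.81*853) = 125.4861 m/s


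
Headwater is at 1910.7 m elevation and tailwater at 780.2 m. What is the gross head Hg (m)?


Hg = 1910.7 - 780.2 = 1130.5000 m


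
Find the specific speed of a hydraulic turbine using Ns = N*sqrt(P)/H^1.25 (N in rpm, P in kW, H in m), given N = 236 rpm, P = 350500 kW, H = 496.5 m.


Ns = 236 * 350500^0.5 / 496.5^1.25 = 59.6152


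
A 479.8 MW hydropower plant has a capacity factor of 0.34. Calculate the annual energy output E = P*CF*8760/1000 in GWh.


E = 479.8 * 0.34 * 8760 / 1000 = 1429.0363 GWh


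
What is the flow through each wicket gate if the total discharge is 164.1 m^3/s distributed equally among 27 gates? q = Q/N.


q = 164.1 / 27 = 6.0778 m^3/s


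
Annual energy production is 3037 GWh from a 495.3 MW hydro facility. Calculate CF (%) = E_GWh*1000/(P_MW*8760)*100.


CF = 3037 * 1000 / (495.3 * 8760) * 100 = 69.9959 %


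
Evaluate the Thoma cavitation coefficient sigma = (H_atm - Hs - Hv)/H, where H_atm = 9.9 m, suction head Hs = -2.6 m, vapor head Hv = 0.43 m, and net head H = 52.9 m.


sigma = (9.9 - (-2.6) - 0.43) / 52.9 = 0.2282


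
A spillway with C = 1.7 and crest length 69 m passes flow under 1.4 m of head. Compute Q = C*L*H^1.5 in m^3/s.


Q = 1.7 * 69 * 1.4^1.5 = 194.3077 m^3/s


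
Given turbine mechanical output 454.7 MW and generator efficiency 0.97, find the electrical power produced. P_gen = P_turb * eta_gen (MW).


P_gen = 454.7 * 0.97 = 441.0590 MW


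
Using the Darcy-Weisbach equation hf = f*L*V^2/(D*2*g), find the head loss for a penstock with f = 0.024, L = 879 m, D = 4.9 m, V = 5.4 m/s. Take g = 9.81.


hf = 0.024 * 879 * 5.4^2 / (4.9 * 2 * 9.81) = 6.3987 m


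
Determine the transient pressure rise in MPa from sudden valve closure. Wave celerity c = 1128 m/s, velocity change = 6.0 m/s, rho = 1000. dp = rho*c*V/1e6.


dp = 1000 * 1128 * 6.0 / 1e6 = 6.7680 MPa


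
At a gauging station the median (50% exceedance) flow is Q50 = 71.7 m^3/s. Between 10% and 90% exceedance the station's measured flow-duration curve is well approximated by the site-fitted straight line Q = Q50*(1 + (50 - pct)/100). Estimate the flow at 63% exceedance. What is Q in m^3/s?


Q = 71.7 * (1 + (50 - 63)/100) = 62.3790 m^3/s


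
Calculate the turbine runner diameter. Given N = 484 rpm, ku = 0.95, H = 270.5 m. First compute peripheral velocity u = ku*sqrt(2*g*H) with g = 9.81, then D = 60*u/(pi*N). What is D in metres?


u = 0.95 * sqrt(2*9.81*270.5) = 69.2081 m/s
D = 60 * 69.2081 / (pi * 484) = 2.7309 m


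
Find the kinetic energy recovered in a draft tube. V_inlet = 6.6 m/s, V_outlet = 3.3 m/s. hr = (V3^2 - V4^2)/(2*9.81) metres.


hr = (6.6^2 - 3.3^2) / (2*9.81) = 1.6651 m


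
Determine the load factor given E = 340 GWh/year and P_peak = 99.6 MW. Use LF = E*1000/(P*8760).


LF = 340 * 1000 / (99.6 * 8760) = 0.3897


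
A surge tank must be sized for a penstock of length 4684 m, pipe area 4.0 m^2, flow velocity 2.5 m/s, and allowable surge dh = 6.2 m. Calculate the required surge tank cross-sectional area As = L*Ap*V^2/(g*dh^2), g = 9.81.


As = 4684 * 4.0 * 2.5^2 / (9.81 * 6.2^2) = 310.5307 m^2


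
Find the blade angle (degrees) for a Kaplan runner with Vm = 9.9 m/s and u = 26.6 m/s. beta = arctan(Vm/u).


beta = arctan(9.9 / 26.6) = 20.4143 degrees


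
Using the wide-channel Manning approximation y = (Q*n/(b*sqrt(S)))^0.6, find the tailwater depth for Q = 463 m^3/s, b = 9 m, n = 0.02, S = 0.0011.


y = (463 * 0.02 / (9 * 0.0011^0.5))^0.6 = 7.8524 m


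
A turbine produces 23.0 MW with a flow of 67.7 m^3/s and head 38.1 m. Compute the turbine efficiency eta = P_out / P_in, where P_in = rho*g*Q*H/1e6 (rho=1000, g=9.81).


P_in = 1000 * 9.81 * 67.7 * 38.1 / 1e6 = 25.3036 MW
eta = 23.0 / 25.3036 = 0.9090


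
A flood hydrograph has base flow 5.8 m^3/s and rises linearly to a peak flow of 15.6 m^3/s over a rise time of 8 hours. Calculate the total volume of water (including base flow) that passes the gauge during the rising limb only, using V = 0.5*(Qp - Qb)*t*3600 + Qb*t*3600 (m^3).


V = 0.5*(15.6 - 5.8)*8*3600 + 5.8*8*3600 = 308160.0000 m^3


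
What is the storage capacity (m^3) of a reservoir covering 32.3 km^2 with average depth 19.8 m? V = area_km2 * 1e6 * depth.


V = 32.3 * 1e6 * 19.8 = 6.3954e+08 m^3


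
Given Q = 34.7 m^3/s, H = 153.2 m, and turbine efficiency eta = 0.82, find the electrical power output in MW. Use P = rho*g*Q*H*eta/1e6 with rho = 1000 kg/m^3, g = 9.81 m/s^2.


P = 1000 * 9.81 * 34.7 * 153.2 * 0.82 / 1e6 = 42.7633 MW


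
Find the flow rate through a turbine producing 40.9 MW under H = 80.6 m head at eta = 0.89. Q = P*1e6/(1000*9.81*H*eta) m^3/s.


Q = 40.9 * 1e6 / (1000 * 9.81 * 80.6 * 0.89) = 58.1205 m^3/s


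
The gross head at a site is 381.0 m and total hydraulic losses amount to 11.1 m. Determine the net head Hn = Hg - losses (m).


Hn = 381.0 - 11.1 = 369.9000 m


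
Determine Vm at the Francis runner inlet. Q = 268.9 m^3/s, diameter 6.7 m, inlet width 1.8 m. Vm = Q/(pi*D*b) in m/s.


Vm = 268.9 / (pi * 6.7 * 1.8) = 7.0973 m/s


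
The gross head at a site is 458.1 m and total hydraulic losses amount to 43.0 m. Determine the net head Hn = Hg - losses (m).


Hn = 458.1 - 43.0 = 415.1000 m


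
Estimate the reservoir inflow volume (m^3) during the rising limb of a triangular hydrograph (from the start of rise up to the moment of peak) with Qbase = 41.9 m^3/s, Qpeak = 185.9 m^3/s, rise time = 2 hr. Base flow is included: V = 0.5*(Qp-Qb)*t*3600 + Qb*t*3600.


V = 0.5*(185.9 - 41.9)*2*3600 + 41.9*2*3600 = 820080.0000 m^3


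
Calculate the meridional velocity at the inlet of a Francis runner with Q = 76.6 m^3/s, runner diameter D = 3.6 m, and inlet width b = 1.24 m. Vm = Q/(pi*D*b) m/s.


Vm = 76.6 / (pi * 3.6 * 1.24) = 5.4620 m/s


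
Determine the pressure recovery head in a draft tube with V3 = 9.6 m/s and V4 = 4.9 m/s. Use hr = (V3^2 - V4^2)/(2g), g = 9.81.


hr = (9.6^2 - 4.9^2) / (2*9.81) = 3.4735 m


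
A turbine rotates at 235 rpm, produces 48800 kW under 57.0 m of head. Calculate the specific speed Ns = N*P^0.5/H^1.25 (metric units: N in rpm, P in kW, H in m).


Ns = 235 * 48800^0.5 / 57.0^1.25 = 331.4623


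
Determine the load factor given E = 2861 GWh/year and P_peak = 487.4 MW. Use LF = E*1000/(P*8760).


LF = 2861 * 1000 / (487.4 * 8760) = 0.6701


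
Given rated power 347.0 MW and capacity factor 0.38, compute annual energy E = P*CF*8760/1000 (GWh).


E = 347.0 * 0.38 * 8760 / 1000 = 1155.0936 GWh


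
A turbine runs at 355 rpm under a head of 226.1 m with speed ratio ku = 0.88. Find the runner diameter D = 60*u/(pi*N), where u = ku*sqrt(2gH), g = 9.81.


u = 0.88 * sqrt(2*9.81*226.1) = 58.6114 m/s
D = 60 * 58.6114 / (pi * 355) = 3.1532 m


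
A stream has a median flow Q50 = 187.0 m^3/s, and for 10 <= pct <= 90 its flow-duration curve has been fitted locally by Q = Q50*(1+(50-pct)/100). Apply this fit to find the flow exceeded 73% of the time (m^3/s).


Q = 187.0 * (1 + (50 - 73)/100) = 143.9900 m^3/s


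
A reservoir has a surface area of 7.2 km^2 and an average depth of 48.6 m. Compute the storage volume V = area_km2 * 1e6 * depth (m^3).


V = 7.2 * 1e6 * 48.6 = 3.4992e+08 m^3
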